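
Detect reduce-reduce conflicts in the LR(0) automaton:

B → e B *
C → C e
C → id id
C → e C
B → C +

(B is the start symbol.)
A reduce-reduce conflict occurs when an LR(0) state has two complete items [A → α .] and [B → β .] — both call for a reduction, and with no lookahead the parser cannot choose between them.

Augment with B' → B and build the canonical LR(0) collection (I0 = CLOSURE({[B' → . B]}), then GOTO on every symbol after a dot until no new states appear). It has 11 states:
  I0: { [B → . C +], [B → . e B *], [B' → . B], [C → . C e], [C → . e C], [C → . id id] }  — shift
  I1: { [B' → B .] }  — accept
  I2: { [B → C . +], [C → C . e] }  — shift
  I3: { [B → . C +], [B → . e B *], [B → e . B *], [C → . C e], [C → . e C], [C → . id id], [C → e . C] }  — shift
  I4: { [C → id . id] }  — shift
  I5: { [C → id id .] }  — reduce
  I6: { [B → e B . *] }  — shift
  I7: { [B → C . +], [C → C . e], [C → e C .] }  — shift, reduce
  I8: { [B → C + .] }  — reduce
  I9: { [C → C e .] }  — reduce
  I10: { [B → e B * .] }  — reduce

No state contains more than one complete item.

Answer: No reduce-reduce conflicts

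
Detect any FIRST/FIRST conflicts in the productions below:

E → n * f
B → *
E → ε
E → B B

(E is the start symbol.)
A FIRST/FIRST conflict occurs when two productions N → α and N → β for the same non-terminal have FIRST(α) ∩ FIRST(β) ≠ ∅ (with ε ∈ FIRST of a nullable right-hand side, so two nullable alternatives also conflict).

FIRST sets of the non-terminals at (or reachable through a nullable prefix from) the front of some alternative:
  FIRST(B) = { '*' }

Productions for E:
  E → n * f: FIRST = { 'n' }
  E → ε: FIRST = { ε }
  E → B B: FIRST = { '*' }
B has only one production, so no FIRST/FIRST conflict is possible there.

All alternatives of each non-terminal have pairwise disjoint FIRST sets.

Answer: No FIRST/FIRST conflicts.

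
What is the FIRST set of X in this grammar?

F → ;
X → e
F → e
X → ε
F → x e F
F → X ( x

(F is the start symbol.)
{ 'e', ε }

To compute FIRST(X), examine every production with X on the left-hand side, reading each right-hand side left to right until a non-nullable symbol is reached.

From X → e:
  - e is a terminal: add 'e' and stop
From X → ε:
  - ε-production, so ε ∈ FIRST(X)

Collecting: FIRST(X) = { 'e', ε }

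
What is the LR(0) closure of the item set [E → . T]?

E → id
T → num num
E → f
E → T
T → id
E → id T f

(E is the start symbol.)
{ [E → . T], [T → . id], [T → . num num] }

To compute CLOSURE, for each item [A → α.Bβ] where B is a non-terminal, add [B → .γ] for all productions B → γ; repeat for the newly added items until nothing changes.

Start with: [E → . T]
  [E → . T] has the dot before T: add [T → . num num], [T → . id]
No further items can be added.

CLOSURE = { [E → . T], [T → . id], [T → . num num] }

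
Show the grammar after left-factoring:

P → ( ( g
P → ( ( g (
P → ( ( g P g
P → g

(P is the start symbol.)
P → ( ( g P'
P' → ε
P' → (
P' → P g
P → g

Left-factoring transforms A → αβ₁ | αβ₂ into A → αA' and A' → β₁ | β₂
(α is the longest common prefix among the alternatives). Repeat until
no nonterminal has two alternatives with a common prefix.

Round 1: P has alternatives sharing prefix '( ( g'. Introduce P': P → ( ( g P'
  Add: P' → ε
  Add: P' → (
  Add: P' → P g

No remaining common prefixes — done.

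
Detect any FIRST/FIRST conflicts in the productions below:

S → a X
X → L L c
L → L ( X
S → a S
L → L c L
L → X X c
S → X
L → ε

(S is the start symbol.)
A FIRST/FIRST conflict occurs when two productions N → α and N → β for the same non-terminal have FIRST(α) ∩ FIRST(β) ≠ ∅ (with ε ∈ FIRST of a nullable right-hand side, so two nullable alternatives also conflict).

FIRST sets of the non-terminals at (or reachable through a nullable prefix from) the front of some alternative:
  FIRST(X) = { '(', 'c' }
  FIRST(L) = { '(', 'c', ε }

Productions for S:
  S → a X: FIRST = { 'a' }
  S → a S: FIRST = { 'a' }
  S → X: FIRST = { '(', 'c' }
Productions for L:
  L → L ( X: FIRST = { '(', 'c' }
  L → L c L: FIRST = { '(', 'c' }
  L → X X c: FIRST = { '(', 'c' }
  L → ε: FIRST = { ε }
X has only one production, so no FIRST/FIRST conflict is possible there.

Conflict for S: S → a X and S → a S
  Overlap: { 'a' }
Conflict for L: L → L ( X and L → L c L
  Overlap: { '(', 'c' }
Conflict for L: L → L ( X and L → X X c
  Overlap: { '(', 'c' }
Conflict for L: L → L c L and L → X X c
  Overlap: { '(', 'c' }

Answer: Yes. S → a X / S → a S on { 'a' }; L → L '(' X / L → L c L on { '(', 'c' }; L → L '(' X / L → X X c on { '(', 'c' }; L → L c L / L → X X c on { '(', 'c' }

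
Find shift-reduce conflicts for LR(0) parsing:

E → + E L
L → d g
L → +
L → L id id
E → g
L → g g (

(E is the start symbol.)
Yes — I6: [E → + E L .] vs [L → L . id id]

Augment with E' → E and build the canonical LR(0) collection (I0 = CLOSURE({[E' → . E]}), then GOTO on every symbol after a dot until no new states appear). It has 14 states:
  I0: { [E → . + E L], [E → . g], [E' → . E] }  — shift
  I1: { [E → + . E L], [E → . + E L], [E → . g] }  — shift
  I2: { [E' → E .] }  — accept
  I3: { [E → g .] }  — reduce
  I4: { [E → + E . L], [L → . +], [L → . L id id], [L → . d g], [L → . g g (] }  — shift
  I5: { [L → + .] }  — reduce
  I6: { [E → + E L .], [L → L . id id] }  — shift, reduce
  I7: { [L → d . g] }  — shift
  I8: { [L → g . g (] }  — shift
  I9: { [L → g g . (] }  — shift
  I10: { [L → g g ( .] }  — reduce
  I11: { [L → d g .] }  — reduce
  I12: { [L → L id . id] }  — shift
  I13: { [L → L id id .] }  — reduce

I6 contains reduce item [E → + E L .] and shift item [L → L . id id] — shift-reduce conflict.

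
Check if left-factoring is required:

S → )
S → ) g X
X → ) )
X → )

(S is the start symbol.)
Yes, S has productions with common prefix ')'; X has productions with common prefix ')'

Left-factoring is needed when two productions for the same non-terminal
share a common prefix on the right-hand side.

Productions for S:
  S → )
  S → ) g X
Productions for X:
  X → ) )
  X → )

Found common prefix ')' in productions for S
Found common prefix ')' in productions for X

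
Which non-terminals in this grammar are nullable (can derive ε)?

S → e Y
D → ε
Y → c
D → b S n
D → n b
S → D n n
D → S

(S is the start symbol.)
{ 'D' }

A non-terminal is nullable if it can derive ε (the empty string): either it has an ε-production, or it has a production whose right-hand side consists entirely of nullable non-terminals.

ε-productions: D → ε
So D is immediately nullable.
No further non-terminal can be added: every production for the remaining non-terminals contains a terminal or a non-nullable non-terminal.
Nullable = { 'D' }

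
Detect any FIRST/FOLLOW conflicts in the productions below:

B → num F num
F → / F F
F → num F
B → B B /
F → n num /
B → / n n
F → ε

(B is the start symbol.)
Yes. F → '/' F F with FOLLOW(F) on { '/' }; F → num F with FOLLOW(F) on { 'num' }; F → n num '/' with FOLLOW(F) on { 'n' }

A FIRST/FOLLOW conflict occurs when a non-terminal N has a nullable alternative N → β (β ⇒* ε) and another alternative N → α with FIRST(α) ∩ FOLLOW(N) ≠ ∅: on such a lookahead the parser cannot decide between expanding α and letting N vanish via β.

Nullable non-terminals: F.

F: nullable alternative(s) F → ε; FOLLOW(F) = { '/', 'n', 'num' }
  F → / F F: FIRST \ {ε} = { '/' } — overlaps FOLLOW(F) on { '/' }: CONFLICT
  F → num F: FIRST \ {ε} = { 'num' } — overlaps FOLLOW(F) on { 'num' }: CONFLICT
  F → n num /: FIRST \ {ε} = { 'n' } — overlaps FOLLOW(F) on { 'n' }: CONFLICT
  F → ε: FIRST \ {ε} = { } — this is the only nullable alternative, skip

B has no nullable alternative, so no FIRST/FOLLOW check is needed there.

So the grammar has 3 FIRST/FOLLOW conflicts (marked CONFLICT above).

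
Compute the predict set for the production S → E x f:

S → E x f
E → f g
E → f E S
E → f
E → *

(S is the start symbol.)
PREDICT(S → E x f) = (FIRST(RHS) \ {ε}) ∪ (FOLLOW(S) if ε ∈ FIRST(RHS), i.e. RHS ⇒* ε)
FIRST(E) = { '*', 'f' }
FIRST(E x f) = { '*', 'f' }
ε ∉ FIRST(E x f), so FOLLOW(S) is not added.
PREDICT(S → E x f) = { '*', 'f' }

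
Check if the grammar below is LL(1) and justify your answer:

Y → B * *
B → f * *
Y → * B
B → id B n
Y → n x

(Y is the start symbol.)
A grammar is LL(1) if for each non-terminal N with multiple productions, the predict sets of those productions are pairwise disjoint, where PREDICT(N → α) = (FIRST(α) \ {ε}) ∪ (FOLLOW(N) if α ⇒* ε).

Relevant sets:
  FIRST(B) = { 'f', 'id' }

For Y:
  PREDICT(Y → B '*' '*') = { 'f', 'id' }
  PREDICT(Y → '*' B) = { '*' }
  PREDICT(Y → n x) = { 'n' }
For B:
  PREDICT(B → f '*' '*') = { 'f' }
  PREDICT(B → id B n) = { 'id' }

All predict sets are disjoint. The grammar IS LL(1).

Answer: Yes, the grammar is LL(1).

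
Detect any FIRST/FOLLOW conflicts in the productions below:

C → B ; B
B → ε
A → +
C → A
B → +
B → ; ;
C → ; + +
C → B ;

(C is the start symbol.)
Yes. B → ';' ';' with FOLLOW(B) on { ';' }

A FIRST/FOLLOW conflict occurs when a non-terminal N has a nullable alternative N → β (β ⇒* ε) and another alternative N → α with FIRST(α) ∩ FOLLOW(N) ≠ ∅: on such a lookahead the parser cannot decide between expanding α and letting N vanish via β.

Nullable non-terminals: B.

B: nullable alternative(s) B → ε; FOLLOW(B) = { $, ';' }
  B → ε: FIRST \ {ε} = { } — this is the only nullable alternative, skip
  B → +: FIRST \ {ε} = { '+' } — disjoint from FOLLOW(B)
  B → ; ;: FIRST \ {ε} = { ';' } — overlaps FOLLOW(B) on { ';' }: CONFLICT

A, C have no nullable alternative, so no FIRST/FOLLOW check is needed there.

So the grammar has 1 FIRST/FOLLOW conflict (marked CONFLICT above).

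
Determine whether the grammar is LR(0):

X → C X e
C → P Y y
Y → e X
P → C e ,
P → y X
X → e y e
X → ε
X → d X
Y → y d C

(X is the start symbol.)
A grammar is LR(0) if no state in the canonical LR(0) collection has:
  - both a shift item (dot before a terminal) and a complete item (shift-reduce conflict), or
  - two or more complete items (reduce-reduce conflict; the accept item [X' → X .] counts as a complete item here).

Augment with X' → X and build the canonical LR(0) collection (I0 = CLOSURE({[X' → . X]}), then GOTO on every symbol after a dot until no new states appear). It has 23 states:
  I0: { [C → . P Y y], [P → . C e ,], [P → . y X], [X → . C X e], [X → . d X], [X → . e y e], [X → .], [X' → . X] }  — shift, reduce
  I1: { [C → . P Y y], [P → . C e ,], [P → . y X], [P → C . e ,], [X → . C X e], [X → . d X], [X → . e y e], [X → .], [X → C . X e] }  — shift, reduce
  I2: { [C → P . Y y], [Y → . e X], [Y → . y d C] }  — shift
  I3: { [X' → X .] }  — accept
  I4: { [C → . P Y y], [P → . C e ,], [P → . y X], [X → . C X e], [X → . d X], [X → . e y e], [X → .], [X → d . X] }  — shift, reduce
  I5: { [X → e . y e] }  — shift
  I6: { [C → . P Y y], [P → . C e ,], [P → . y X], [P → y . X], [X → . C X e], [X → . d X], [X → . e y e], [X → .] }  — shift, reduce
  I7: { [P → y X .] }  — reduce
  I8: { [X → e y . e] }  — shift
  I9: { [X → e y e .] }  — reduce
  I10: { [X → d X .] }  — reduce
  I11: { [C → P Y . y] }  — shift
  I12: { [C → . P Y y], [P → . C e ,], [P → . y X], [X → . C X e], [X → . d X], [X → . e y e], [X → .], [Y → e . X] }  — shift, reduce
  I13: { [Y → y . d C] }  — shift
  I14: { [C → . P Y y], [P → . C e ,], [P → . y X], [Y → y d . C] }  — shift
  I15: { [P → C . e ,], [Y → y d C .] }  — shift, reduce
  I16: { [P → C e . ,] }  — shift
  I17: { [P → C e , .] }  — reduce
  I18: { [Y → e X .] }  — reduce
  I19: { [C → P Y y .] }  — reduce
  I20: { [X → C X . e] }  — shift
  I21: { [P → C e . ,], [X → e . y e] }  — shift
  I22: { [X → C X e .] }  — reduce

Conflict in state I0:
  Shift-reduce conflict between [X → .] and [P → . y X]
So the grammar is NOT LR(0).

Answer: No. Shift-reduce conflict between [X → .] and [P → . y X]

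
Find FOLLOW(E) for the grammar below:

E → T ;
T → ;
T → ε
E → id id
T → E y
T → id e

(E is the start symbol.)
To compute FOLLOW(E), find every occurrence of E on a right-hand side N → α E β: add FIRST(β) \ {ε}, and if β is empty or nullable also add FOLLOW(N). Iterate to a fixed point.

E is the start symbol, so $ ∈ FOLLOW(E).
In T → E y: E is followed by y, add FIRST(y) \ {ε} = { 'y' }

Taking the union: FOLLOW(E) = { $, 'y' }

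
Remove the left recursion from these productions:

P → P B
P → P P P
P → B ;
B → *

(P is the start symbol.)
P is directly left-recursive. The standard transformation for
  A → A α₁ | ... | A α_m | β₁ | ... | β_n
is
  A  → β₁ A' | ... | β_n A'
  A' → α₁ A' | ... | α_m A' | ε

P → B ; becomes P → B ; P'
P → P B becomes P' → B P'
P → P P P becomes P' → P P P'
Add P' → ε

Productions for other non-terminals are unchanged:
  B → *

Resulting grammar:
P → B ; P'
P' → B P'
P' → P P P'
P' → ε
B → *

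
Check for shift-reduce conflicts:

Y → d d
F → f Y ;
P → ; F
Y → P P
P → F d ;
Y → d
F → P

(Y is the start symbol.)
Augment with Y' → Y and build the canonical LR(0) collection (I0 = CLOSURE({[Y' → . Y]}), then GOTO on every symbol after a dot until no new states appear). It has 15 states:
  I0: { [F → . P], [F → . f Y ;], [P → . ; F], [P → . F d ;], [Y → . P P], [Y → . d d], [Y → . d], [Y' → . Y] }  — shift
  I1: { [F → . P], [F → . f Y ;], [P → . ; F], [P → . F d ;], [P → ; . F] }  — shift
  I2: { [P → F . d ;] }  — shift
  I3: { [F → . P], [F → . f Y ;], [F → P .], [P → . ; F], [P → . F d ;], [Y → P . P] }  — shift, reduce
  I4: { [Y' → Y .] }  — accept
  I5: { [Y → d . d], [Y → d .] }  — shift, reduce
  I6: { [F → . P], [F → . f Y ;], [F → f . Y ;], [P → . ; F], [P → . F d ;], [Y → . P P], [Y → . d d], [Y → . d] }  — shift
  I7: { [F → f Y . ;] }  — shift
  I8: { [F → f Y ; .] }  — reduce
  I9: { [Y → d d .] }  — reduce
  I10: { [F → P .], [Y → P P .] }  — 2 reduces
  I11: { [P → F d . ;] }  — shift
  I12: { [P → F d ; .] }  — reduce
  I13: { [P → ; F .], [P → F . d ;] }  — shift, reduce
  I14: { [F → P .] }  — reduce

I3 contains reduce item [F → P .] and shift items [F → . f Y ;], [P → . ; F] — shift-reduce conflict.
I5 contains reduce item [Y → d .] and shift item [Y → d . d] — shift-reduce conflict.
I13 contains reduce item [P → ; F .] and shift item [P → F . d ;] — shift-reduce conflict.

Answer: Yes — I3: [F → P .] vs [F → . f Y ;]; I5: [Y → d .] vs [Y → d . d]; I13: [P → ; F .] vs [P → F . d ;]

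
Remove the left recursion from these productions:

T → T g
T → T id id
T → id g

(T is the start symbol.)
T → id g T'
T' → g T'
T' → id id T'
T' → ε

T is directly left-recursive. The standard transformation for
  A → A α₁ | ... | A α_m | β₁ | ... | β_n
is
  A  → β₁ A' | ... | β_n A'
  A' → α₁ A' | ... | α_m A' | ε

T → id g becomes T → id g T'
T → T g becomes T' → g T'
T → T id id becomes T' → id id T'
Add T' → ε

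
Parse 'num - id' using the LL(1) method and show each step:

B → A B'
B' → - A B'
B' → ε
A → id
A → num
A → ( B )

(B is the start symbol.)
LL(1) parsing maintains a stack (initially the start symbol over $) and the input. At each step: if the stack top is a terminal, match it against the current input token; if it is a non-terminal N, replace it with the RHS of M[N, lookahead] (the unique production whose predict set contains the lookahead).

Stack is shown with the top on the left.

Stack     Input       Action
----------------------------
B $       num - id $  output B → A B'
A B' $    num - id $  output A → num
num B' $  num - id $  match 'num'
B' $      - id $      output B' → - A B'
- A B' $  - id $      match '-'
A B' $    id $        output A → id
id B' $   id $        match 'id'
B' $      $           output B' → ε
$         $           accept

The string is accepted.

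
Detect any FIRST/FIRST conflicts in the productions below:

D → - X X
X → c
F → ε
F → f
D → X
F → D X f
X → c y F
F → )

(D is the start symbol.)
Yes. X → c / X → c y F on { 'c' }

A FIRST/FIRST conflict occurs when two productions N → α and N → β for the same non-terminal have FIRST(α) ∩ FIRST(β) ≠ ∅ (with ε ∈ FIRST of a nullable right-hand side, so two nullable alternatives also conflict).

FIRST sets of the non-terminals at (or reachable through a nullable prefix from) the front of some alternative:
  FIRST(X) = { 'c' }
  FIRST(D) = { '-', 'c' }

Productions for D:
  D → - X X: FIRST = { '-' }
  D → X: FIRST = { 'c' }
Productions for X:
  X → c: FIRST = { 'c' }
  X → c y F: FIRST = { 'c' }
Productions for F:
  F → ε: FIRST = { ε }
  F → f: FIRST = { 'f' }
  F → D X f: FIRST = { '-', 'c' }
  F → ): FIRST = { ')' }

Conflict for X: X → c and X → c y F
  Overlap: { 'c' }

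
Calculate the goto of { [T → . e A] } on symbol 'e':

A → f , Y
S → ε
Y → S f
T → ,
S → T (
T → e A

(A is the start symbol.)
{ [A → . f , Y], [T → e . A] }

GOTO(I, 'e') = CLOSURE({ [A → αX.β] : [A → α.Xβ] ∈ I, X = 'e' })

Items with dot before 'e', with the dot advanced:
  [T → . e A] → [T → e . A]
Closure of the advanced items:
  [T → e . A] has the dot before A: add [A → . f , Y]

GOTO = { [A → . f , Y], [T → e . A] }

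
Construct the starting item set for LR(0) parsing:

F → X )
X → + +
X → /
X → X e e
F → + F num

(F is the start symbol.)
{ [F → . + F num], [F → . X )], [F' → . F], [X → . + +], [X → . /], [X → . X e e] }

First, augment the grammar with F' → F
I₀ = CLOSURE({ [F' → . F] }):
  [F' → . F] has the dot before F: add [F → . X )], [F → . + F num]
  [F → . X )] has the dot before X: add [X → . + +], [X → . /], [X → . X e e]
No further items can be added.

I₀ = { [F → . + F num], [F → . X )], [F' → . F], [X → . + +], [X → . /], [X → . X e e] }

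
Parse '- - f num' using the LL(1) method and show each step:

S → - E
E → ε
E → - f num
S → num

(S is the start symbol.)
LL(1) parsing maintains a stack (initially the start symbol over $) and the input. At each step: if the stack top is a terminal, match it against the current input token; if it is a non-terminal N, replace it with the RHS of M[N, lookahead] (the unique production whose predict set contains the lookahead).

Stack is shown with the top on the left.

Stack      Input        Action
------------------------------
S $        - - f num $  output S → - E
- E $      - - f num $  match '-'
E $        - f num $    output E → - f num
- f num $  - f num $    match '-'
f num $    f num $      match 'f'
num $      num $        match 'num'
$          $            accept

The string is accepted.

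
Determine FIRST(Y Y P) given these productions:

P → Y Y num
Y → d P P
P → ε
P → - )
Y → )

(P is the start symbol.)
FIRST sets of the non-terminals involved (from the grammar, by fixed-point iteration):
  FIRST(Y) = { ')', 'd' }

To compute FIRST(Y Y P), process the symbols left to right:
Symbol Y is a non-terminal. Add FIRST(Y) \ {ε} = { ')', 'd' }
Y is not nullable (ε ∉ FIRST(Y)), so stop here.
FIRST(Y Y P) = { ')', 'd' }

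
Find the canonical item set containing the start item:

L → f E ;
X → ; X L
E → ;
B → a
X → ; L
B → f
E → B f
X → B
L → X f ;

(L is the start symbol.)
First, augment the grammar with L' → L
I₀ = CLOSURE({ [L' → . L] }):
  [L' → . L] has the dot before L: add [L → . f E ;], [L → . X f ;]
  [L → . X f ;] has the dot before X: add [X → . ; X L], [X → . ; L], [X → . B]
  [X → . B] has the dot before B: add [B → . a], [B → . f]
No further items can be added.

I₀ = { [B → . a], [B → . f], [L → . X f ;], [L → . f E ;], [L' → . L], [X → . ; L], [X → . ; X L], [X → . B] }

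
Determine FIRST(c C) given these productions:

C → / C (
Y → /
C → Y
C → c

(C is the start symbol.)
{ 'c' }

To compute FIRST(c C), process the symbols left to right:
Symbol c is a terminal. Add 'c' and stop.
FIRST(c C) = { 'c' }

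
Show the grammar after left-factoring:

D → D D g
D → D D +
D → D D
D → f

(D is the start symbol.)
D → D D D'
D' → g
D' → +
D' → ε
D → f

Left-factoring transforms A → αβ₁ | αβ₂ into A → αA' and A' → β₁ | β₂
(α is the longest common prefix among the alternatives). Repeat until
no nonterminal has two alternatives with a common prefix.

Round 1: D has alternatives sharing prefix 'D D'. Introduce D': D → D D D'
  Add: D' → g
  Add: D' → +
  Add: D' → ε

No remaining common prefixes — done.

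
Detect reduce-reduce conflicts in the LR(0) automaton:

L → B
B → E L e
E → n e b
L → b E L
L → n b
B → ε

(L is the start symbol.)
No reduce-reduce conflicts

A reduce-reduce conflict occurs when an LR(0) state has two complete items [A → α .] and [B → β .] — both call for a reduction, and with no lookahead the parser cannot choose between them.

Augment with L' → L and build the canonical LR(0) collection (I0 = CLOSURE({[L' → . L]}), then GOTO on every symbol after a dot until no new states appear). It has 14 states:
  I0: { [B → . E L e], [B → .], [E → . n e b], [L → . B], [L → . b E L], [L → . n b], [L' → . L] }  — shift, reduce
  I1: { [L → B .] }  — reduce
  I2: { [B → . E L e], [B → .], [B → E . L e], [E → . n e b], [L → . B], [L → . b E L], [L → . n b] }  — shift, reduce
  I3: { [L' → L .] }  — accept
  I4: { [E → . n e b], [L → b . E L] }  — shift
  I5: { [E → n . e b], [L → n . b] }  — shift
  I6: { [L → n b .] }  — reduce
  I7: { [E → n e . b] }  — shift
  I8: { [E → n e b .] }  — reduce
  I9: { [B → . E L e], [B → .], [E → . n e b], [L → . B], [L → . b E L], [L → . n b], [L → b E . L] }  — shift, reduce
  I10: { [E → n . e b] }  — shift
  I11: { [L → b E L .] }  — reduce
  I12: { [B → E L . e] }  — shift
  I13: { [B → E L e .] }  — reduce

No state contains more than one complete item.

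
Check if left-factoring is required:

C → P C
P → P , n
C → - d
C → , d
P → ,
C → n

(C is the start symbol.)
No, left-factoring is not needed

Left-factoring is needed when two productions for the same non-terminal
share a common prefix on the right-hand side.

Productions for C:
  C → P C
  C → - d
  C → , d
  C → n
Productions for P:
  P → P , n
  P → ,

No common prefixes found.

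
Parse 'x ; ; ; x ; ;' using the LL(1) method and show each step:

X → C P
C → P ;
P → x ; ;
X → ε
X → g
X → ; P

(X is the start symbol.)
Stack is shown with the top on the left.

Stack        Input            Action
------------------------------------
X $          x ; ; ; x ; ; $  output X → C P
C P $        x ; ; ; x ; ; $  output C → P ;
P ; P $      x ; ; ; x ; ; $  output P → x ; ;
x ; ; ; P $  x ; ; ; x ; ; $  match 'x'
; ; ; P $    ; ; ; x ; ; $    match ';'
; ; P $      ; ; x ; ; $      match ';'
; P $        ; x ; ; $        match ';'
P $          x ; ; $          output P → x ; ;
x ; ; $      x ; ; $          match 'x'
; ; $        ; ; $            match ';'
; $          ; $              match ';'
$            $                accept

The string is accepted.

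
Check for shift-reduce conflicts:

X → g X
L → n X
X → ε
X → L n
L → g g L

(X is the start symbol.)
Yes — I0: [X → .] vs [L → . g g L]; I3: [X → .] vs [L → . g g L]; I4: [X → .] vs [L → . g g L]; I7: [X → .] vs [L → . g g L]; I8: [L → g g L .] vs [X → L . n]

A shift-reduce conflict occurs when an LR(0) state has both:
  - a complete (reduce) item [A → α .] (dot at the end), and
  - a shift item [B → β . c γ] (dot before a terminal).

Augment with X' → X and build the canonical LR(0) collection (I0 = CLOSURE({[X' → . X]}), then GOTO on every symbol after a dot until no new states appear). It has 10 states:
  I0: { [L → . g g L], [L → . n X], [X → . L n], [X → . g X], [X → .], [X' → . X] }  — shift, reduce
  I1: { [X → L . n] }  — shift
  I2: { [X' → X .] }  — accept
  I3: { [L → . g g L], [L → . n X], [L → g . g L], [X → . L n], [X → . g X], [X → .], [X → g . X] }  — shift, reduce
  I4: { [L → . g g L], [L → . n X], [L → n . X], [X → . L n], [X → . g X], [X → .] }  — shift, reduce
  I5: { [L → n X .] }  — reduce
  I6: { [X → g X .] }  — reduce
  I7: { [L → . g g L], [L → . n X], [L → g . g L], [L → g g . L], [X → . L n], [X → . g X], [X → .], [X → g . X] }  — shift, reduce
  I8: { [L → g g L .], [X → L . n] }  — shift, reduce
  I9: { [X → L n .] }  — reduce

I0 contains reduce item [X → .] and shift items [L → . g g L], [L → . n X], [X → . g X] — shift-reduce conflict.
I3 contains reduce item [X → .] and shift items [L → . g g L], [L → g . g L], [L → . n X], [X → . g X] — shift-reduce conflict.
I4 contains reduce item [X → .] and shift items [L → . g g L], [L → . n X], [X → . g X] — shift-reduce conflict.
I7 contains reduce item [X → .] and shift items [L → . g g L], [L → g . g L], [L → . n X], [X → . g X] — shift-reduce conflict.
I8 contains reduce item [L → g g L .] and shift item [X → L . n] — shift-reduce conflict.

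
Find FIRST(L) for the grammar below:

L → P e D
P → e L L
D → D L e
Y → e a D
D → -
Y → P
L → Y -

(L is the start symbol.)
{ 'e' }

To compute FIRST(L), examine every production with L on the left-hand side, reading each right-hand side left to right until a non-nullable symbol is reached.

FIRST sets of the other non-terminals involved (by the same procedure, iterated to a fixed point):
  FIRST(P) = { 'e' }
  FIRST(Y) = { 'e' }

From L → P e D:
  - P is a non-terminal: add FIRST(P) \ {ε} = { 'e' }
    P is not nullable, so stop
From L → Y -:
  - Y is a non-terminal: add FIRST(Y) \ {ε} = { 'e' }
    Y is not nullable, so stop

Collecting: FIRST(L) = { 'e' }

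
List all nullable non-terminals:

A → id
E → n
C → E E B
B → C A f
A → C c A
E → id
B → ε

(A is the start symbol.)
ε-productions: B → ε
So B is immediately nullable.
No further non-terminal can be added: every production for the remaining non-terminals contains a terminal or a non-nullable non-terminal.
Nullable = { 'B' }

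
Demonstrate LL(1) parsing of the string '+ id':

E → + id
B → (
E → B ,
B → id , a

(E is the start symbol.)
Stack is shown with the top on the left.

Stack   Input   Action
----------------------
E $     + id $  output E → + id
+ id $  + id $  match '+'
id $    id $    match 'id'
$       $       accept

The string is accepted.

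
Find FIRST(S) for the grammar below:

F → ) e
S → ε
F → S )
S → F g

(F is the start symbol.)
{ ')', ε }

To compute FIRST(S), examine every production with S on the left-hand side, reading each right-hand side left to right until a non-nullable symbol is reached.

FIRST sets of the other non-terminals involved (by the same procedure, iterated to a fixed point):
  FIRST(F) = { ')' }

From S → ε:
  - ε-production, so ε ∈ FIRST(S)
From S → F g:
  - F is a non-terminal: add FIRST(F) \ {ε} = { ')' }
    F is not nullable, so stop

Collecting: FIRST(S) = { ')', ε }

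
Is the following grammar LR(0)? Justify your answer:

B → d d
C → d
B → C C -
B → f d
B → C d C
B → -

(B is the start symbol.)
No. Shift-reduce conflict between [C → d .] and [B → d . d]

Augment with B' → B and build the canonical LR(0) collection (I0 = CLOSURE({[B' → . B]}), then GOTO on every symbol after a dot until no new states appear). It has 13 states:
  I0: { [B → . -], [B → . C C -], [B → . C d C], [B → . d d], [B → . f d], [B' → . B], [C → . d] }  — shift
  I1: { [B → - .] }  — reduce
  I2: { [B' → B .] }  — accept
  I3: { [B → C . C -], [B → C . d C], [C → . d] }  — shift
  I4: { [B → d . d], [C → d .] }  — shift, reduce
  I5: { [B → f . d] }  — shift
  I6: { [B → f d .] }  — reduce
  I7: { [B → d d .] }  — reduce
  I8: { [B → C C . -] }  — shift
  I9: { [B → C d . C], [C → . d], [C → d .] }  — shift, reduce
  I10: { [B → C d C .] }  — reduce
  I11: { [C → d .] }  — reduce
  I12: { [B → C C - .] }  — reduce

Conflict in state I4:
  Shift-reduce conflict between [C → d .] and [B → d . d]
So the grammar is NOT LR(0).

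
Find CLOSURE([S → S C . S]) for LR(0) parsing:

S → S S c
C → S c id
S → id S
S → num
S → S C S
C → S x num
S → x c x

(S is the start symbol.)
{ [S → . S C S], [S → . S S c], [S → . id S], [S → . num], [S → . x c x], [S → S C . S] }

Start with: [S → S C . S]
  [S → S C . S] has the dot before S: add [S → . S S c], [S → . id S], [S → . num], [S → . S C S], [S → . x c x]
No further items can be added.

CLOSURE = { [S → . S C S], [S → . S S c], [S → . id S], [S → . num], [S → . x c x], [S → S C . S] }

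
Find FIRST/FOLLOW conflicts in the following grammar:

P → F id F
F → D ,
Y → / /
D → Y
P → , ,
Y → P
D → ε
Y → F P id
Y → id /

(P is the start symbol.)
A FIRST/FOLLOW conflict occurs when a non-terminal N has a nullable alternative N → β (β ⇒* ε) and another alternative N → α with FIRST(α) ∩ FOLLOW(N) ≠ ∅: on such a lookahead the parser cannot decide between expanding α and letting N vanish via β.

Nullable non-terminals: D.
FIRST sets used below: FIRST(Y) = { ',', '/', 'id' }

D: nullable alternative(s) D → ε; FOLLOW(D) = { ',' }
  D → Y: FIRST \ {ε} = { ',', '/', 'id' } — overlaps FOLLOW(D) on { ',' }: CONFLICT
  D → ε: FIRST \ {ε} = { } — this is the only nullable alternative, skip

F, P, Y have no nullable alternative, so no FIRST/FOLLOW check is needed there.

So the grammar has 1 FIRST/FOLLOW conflict (marked CONFLICT above).

Answer: Yes. D → Y with FOLLOW(D) on { ',' }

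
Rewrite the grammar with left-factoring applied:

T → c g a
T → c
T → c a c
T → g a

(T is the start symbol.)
T → c T'
T' → g a
T' → ε
T' → a c
T → g a

Left-factoring transforms A → αβ₁ | αβ₂ into A → αA' and A' → β₁ | β₂
(α is the longest common prefix among the alternatives). Repeat until
no nonterminal has two alternatives with a common prefix.

Round 1: T has alternatives sharing prefix 'c'. Introduce T': T → c T'
  Add: T' → g a
  Add: T' → ε
  Add: T' → a c

No remaining common prefixes — done.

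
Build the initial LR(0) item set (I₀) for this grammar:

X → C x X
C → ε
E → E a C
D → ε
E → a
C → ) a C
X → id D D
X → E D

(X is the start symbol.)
{ [C → . ) a C], [C → .], [E → . E a C], [E → . a], [X → . C x X], [X → . E D], [X → . id D D], [X' → . X] }

First, augment the grammar with X' → X
I₀ = CLOSURE({ [X' → . X] }):
  [X' → . X] has the dot before X: add [X → . C x X], [X → . id D D], [X → . E D]
  [X → . C x X] has the dot before C: add [C → .], [C → . ) a C]
  [X → . E D] has the dot before E: add [E → . E a C], [E → . a]
No further items can be added.

I₀ = { [C → . ) a C], [C → .], [E → . E a C], [E → . a], [X → . C x X], [X → . E D], [X → . id D D], [X' → . X] }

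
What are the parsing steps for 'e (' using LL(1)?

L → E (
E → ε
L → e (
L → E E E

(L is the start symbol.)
LL(1) parsing maintains a stack (initially the start symbol over $) and the input. At each step: if the stack top is a terminal, match it against the current input token; if it is a non-terminal N, replace it with the RHS of M[N, lookahead] (the unique production whose predict set contains the lookahead).

Stack is shown with the top on the left.

Stack  Input  Action
--------------------
L $    e ( $  output L → e (
e ( $  e ( $  match 'e'
( $    ( $    match '('
$      $      accept

The string is accepted.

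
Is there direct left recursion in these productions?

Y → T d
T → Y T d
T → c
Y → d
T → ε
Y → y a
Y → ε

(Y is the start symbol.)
Y → T d: starts with T
T → Y T d: starts with Y
T → c: starts with c
Y → d: starts with d
T → ε: starts with ε
Y → y a: starts with y
Y → ε: starts with ε

No direct left recursion found.

Answer: No direct left recursion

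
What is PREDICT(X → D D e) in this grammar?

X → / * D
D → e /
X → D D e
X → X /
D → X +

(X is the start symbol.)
PREDICT(X → D D e) = (FIRST(RHS) \ {ε}) ∪ (FOLLOW(X) if ε ∈ FIRST(RHS), i.e. RHS ⇒* ε)
FIRST(D) = { '/', 'e' }
FIRST(D D e) = { '/', 'e' }
ε ∉ FIRST(D D e), so FOLLOW(X) is not added.
PREDICT(X → D D e) = { '/', 'e' }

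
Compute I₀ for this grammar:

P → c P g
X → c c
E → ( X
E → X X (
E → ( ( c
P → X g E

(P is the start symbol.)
First, augment the grammar with P' → P
I₀ = CLOSURE({ [P' → . P] }):
  [P' → . P] has the dot before P: add [P → . c P g], [P → . X g E]
  [P → . X g E] has the dot before X: add [X → . c c]
No further items can be added.

I₀ = { [P → . X g E], [P → . c P g], [P' → . P], [X → . c c] }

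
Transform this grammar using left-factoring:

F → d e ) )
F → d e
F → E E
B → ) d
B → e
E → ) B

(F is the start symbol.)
Left-factoring transforms A → αβ₁ | αβ₂ into A → αA' and A' → β₁ | β₂
(α is the longest common prefix among the alternatives). Repeat until
no nonterminal has two alternatives with a common prefix.

Round 1: F has alternatives sharing prefix 'd e'. Introduce F': F → d e F'
  Add: F' → ) )
  Add: F' → ε

No remaining common prefixes — done.

Resulting grammar:
F → d e F'
F' → ) )
F' → ε
F → E E
B → ) d
B → e
E → ) B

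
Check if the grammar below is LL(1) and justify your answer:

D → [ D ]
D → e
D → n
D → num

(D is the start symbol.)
Yes, the grammar is LL(1).

For D:
  PREDICT(D → '[' D ']') = { '[' }
  PREDICT(D → e) = { 'e' }
  PREDICT(D → n) = { 'n' }
  PREDICT(D → num) = { 'num' }

All predict sets are disjoint. The grammar IS LL(1).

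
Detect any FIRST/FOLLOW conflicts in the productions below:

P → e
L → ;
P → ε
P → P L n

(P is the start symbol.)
Yes. P → P L n with FOLLOW(P) on { ';' }

Nullable non-terminals: P.
FIRST sets used below: FIRST(P) = { ';', 'e', ε }, FIRST(L) = { ';' }

P: nullable alternative(s) P → ε; FOLLOW(P) = { $, ';' }
  P → e: FIRST \ {ε} = { 'e' } — disjoint from FOLLOW(P)
  P → ε: FIRST \ {ε} = { } — this is the only nullable alternative, skip
  P → P L n: FIRST \ {ε} = { ';', 'e' } — overlaps FOLLOW(P) on { ';' }: CONFLICT

L has no nullable alternative, so no FIRST/FOLLOW check is needed there.

So the grammar has 1 FIRST/FOLLOW conflict (marked CONFLICT above).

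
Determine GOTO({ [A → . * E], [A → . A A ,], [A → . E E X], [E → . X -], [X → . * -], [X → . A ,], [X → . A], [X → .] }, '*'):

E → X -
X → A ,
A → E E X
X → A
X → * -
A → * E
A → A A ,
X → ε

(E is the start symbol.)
GOTO(I, '*') = CLOSURE({ [A → αX.β] : [A → α.Xβ] ∈ I, X = '*' })

Items with dot before '*', with the dot advanced:
  [A → . * E] → [A → * . E]
  [X → . * -] → [X → * . -]
Closure of the advanced items:
  [A → * . E] has the dot before E: add [E → . X -]
  [E → . X -] has the dot before X: add [X → . A ,], [X → . A], [X → . * -], [X → .]
  [X → . A ,] has the dot before A: add [A → . E E X], [A → . * E], [A → . A A ,]

GOTO = { [A → * . E], [A → . * E], [A → . A A ,], [A → . E E X], [E → . X -], [X → * . -], [X → . * -], [X → . A ,], [X → . A], [X → .] }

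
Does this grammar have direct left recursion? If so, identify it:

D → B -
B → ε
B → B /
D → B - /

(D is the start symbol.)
D → B -: starts with B
B → ε: starts with ε
B → B /: LEFT RECURSIVE (starts with B)
D → B - /: starts with B

The grammar has direct left recursion on: B.

Answer: Yes, B is left-recursive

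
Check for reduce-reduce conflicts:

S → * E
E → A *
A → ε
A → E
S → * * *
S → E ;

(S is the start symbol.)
A reduce-reduce conflict occurs when an LR(0) state has two complete items [A → α .] and [B → β .] — both call for a reduction, and with no lookahead the parser cannot choose between them.

Augment with S' → S and build the canonical LR(0) collection (I0 = CLOSURE({[S' → . S]}), then GOTO on every symbol after a dot until no new states appear). It has 10 states:
  I0: { [A → . E], [A → .], [E → . A *], [S → . * * *], [S → . * E], [S → . E ;], [S' → . S] }  — shift, reduce
  I1: { [A → . E], [A → .], [E → . A *], [S → * . * *], [S → * . E] }  — shift, reduce
  I2: { [E → A . *] }  — shift
  I3: { [A → E .], [S → E . ;] }  — shift, reduce
  I4: { [S' → S .] }  — accept
  I5: { [S → E ; .] }  — reduce
  I6: { [E → A * .] }  — reduce
  I7: { [S → * * . *] }  — shift
  I8: { [A → E .], [S → * E .] }  — 2 reduces
  I9: { [S → * * * .] }  — reduce

I8 contains complete items [A → E .], [S → * E .] — reduce-reduce conflict.

Answer: Yes — I8: [A → E .] vs [S → * E .]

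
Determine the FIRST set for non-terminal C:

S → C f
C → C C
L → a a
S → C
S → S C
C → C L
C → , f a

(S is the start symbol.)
From C → C C:
  - C is the symbol being defined: contributes nothing new
    C is not nullable, so stop
From C → C L:
  - C is the symbol being defined: contributes nothing new
    C is not nullable, so stop
From C → , f a:
  - ',' is a terminal: add ',' and stop

Collecting: FIRST(C) = { ',' }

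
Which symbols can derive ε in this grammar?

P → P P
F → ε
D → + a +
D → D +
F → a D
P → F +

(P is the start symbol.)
A non-terminal is nullable if it can derive ε (the empty string): either it has an ε-production, or it has a production whose right-hand side consists entirely of nullable non-terminals.

ε-productions: F → ε
So F is immediately nullable.
No further non-terminal can be added: every production for the remaining non-terminals contains a terminal or a non-nullable non-terminal.
Nullable = { 'F' }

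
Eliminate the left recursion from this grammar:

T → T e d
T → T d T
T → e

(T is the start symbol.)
T → e T'
T' → e d T'
T' → d T T'
T' → ε

T is directly left-recursive. The standard transformation for
  A → A α₁ | ... | A α_m | β₁ | ... | β_n
is
  A  → β₁ A' | ... | β_n A'
  A' → α₁ A' | ... | α_m A' | ε

T → e becomes T → e T'
T → T e d becomes T' → e d T'
T → T d T becomes T' → d T T'
Add T' → ε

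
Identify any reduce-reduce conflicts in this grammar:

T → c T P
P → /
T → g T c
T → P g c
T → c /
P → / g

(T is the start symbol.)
A reduce-reduce conflict occurs when an LR(0) state has two complete items [A → α .] and [B → β .] — both call for a reduction, and with no lookahead the parser cannot choose between them.

Augment with T' → T and build the canonical LR(0) collection (I0 = CLOSURE({[T' → . T]}), then GOTO on every symbol after a dot until no new states appear). It has 14 states:
  I0: { [P → . / g], [P → . /], [T → . P g c], [T → . c /], [T → . c T P], [T → . g T c], [T' → . T] }  — shift
  I1: { [P → / . g], [P → / .] }  — shift, reduce
  I2: { [T → P . g c] }  — shift
  I3: { [T' → T .] }  — accept
  I4: { [P → . / g], [P → . /], [T → . P g c], [T → . c /], [T → . c T P], [T → . g T c], [T → c . /], [T → c . T P] }  — shift
  I5: { [P → . / g], [P → . /], [T → . P g c], [T → . c /], [T → . c T P], [T → . g T c], [T → g . T c] }  — shift
  I6: { [T → g T . c] }  — shift
  I7: { [T → g T c .] }  — reduce
  I8: { [P → / . g], [P → / .], [T → c / .] }  — shift, 2 reduces
  I9: { [P → . / g], [P → . /], [T → c T . P] }  — shift
  I10: { [T → c T P .] }  — reduce
  I11: { [P → / g .] }  — reduce
  I12: { [T → P g . c] }  — shift
  I13: { [T → P g c .] }  — reduce

I8 contains complete items [P → / .], [T → c / .] — reduce-reduce conflict.

Answer: Yes — I8: [P → / .] vs [T → c / .]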